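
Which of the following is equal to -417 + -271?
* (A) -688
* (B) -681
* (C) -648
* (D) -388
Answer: A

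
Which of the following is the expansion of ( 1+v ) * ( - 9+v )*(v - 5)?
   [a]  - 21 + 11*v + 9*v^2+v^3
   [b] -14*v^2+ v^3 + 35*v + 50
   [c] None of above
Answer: c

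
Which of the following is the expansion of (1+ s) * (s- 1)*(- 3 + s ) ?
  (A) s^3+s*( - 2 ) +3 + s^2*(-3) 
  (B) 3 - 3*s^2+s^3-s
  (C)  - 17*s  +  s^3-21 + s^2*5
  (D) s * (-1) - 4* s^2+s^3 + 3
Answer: B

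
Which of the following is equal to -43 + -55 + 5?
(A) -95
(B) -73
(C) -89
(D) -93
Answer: D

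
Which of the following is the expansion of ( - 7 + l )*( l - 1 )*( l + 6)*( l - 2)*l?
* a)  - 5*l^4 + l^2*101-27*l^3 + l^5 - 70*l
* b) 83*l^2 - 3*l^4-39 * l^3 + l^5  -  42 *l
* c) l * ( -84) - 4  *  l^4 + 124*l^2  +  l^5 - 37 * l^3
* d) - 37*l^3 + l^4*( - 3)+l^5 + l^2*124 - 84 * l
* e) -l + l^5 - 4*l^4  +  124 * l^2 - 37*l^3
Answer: c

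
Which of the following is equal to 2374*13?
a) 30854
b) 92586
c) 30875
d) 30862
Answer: d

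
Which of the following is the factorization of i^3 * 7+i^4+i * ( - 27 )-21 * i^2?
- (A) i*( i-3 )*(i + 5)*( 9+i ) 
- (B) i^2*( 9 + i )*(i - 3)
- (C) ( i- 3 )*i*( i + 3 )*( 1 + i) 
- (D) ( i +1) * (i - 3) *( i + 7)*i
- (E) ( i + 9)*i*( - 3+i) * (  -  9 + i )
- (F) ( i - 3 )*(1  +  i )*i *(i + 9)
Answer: F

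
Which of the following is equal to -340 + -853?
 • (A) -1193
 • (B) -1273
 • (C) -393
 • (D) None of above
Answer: A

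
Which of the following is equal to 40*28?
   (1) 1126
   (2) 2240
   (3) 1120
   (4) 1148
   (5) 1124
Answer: 3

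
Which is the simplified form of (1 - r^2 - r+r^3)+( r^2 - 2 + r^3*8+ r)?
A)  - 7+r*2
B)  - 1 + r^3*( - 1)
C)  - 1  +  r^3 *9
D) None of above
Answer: C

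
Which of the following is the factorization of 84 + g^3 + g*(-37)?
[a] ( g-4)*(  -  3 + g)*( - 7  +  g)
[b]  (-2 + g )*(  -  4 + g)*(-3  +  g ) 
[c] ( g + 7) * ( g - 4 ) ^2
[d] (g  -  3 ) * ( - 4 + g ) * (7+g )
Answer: d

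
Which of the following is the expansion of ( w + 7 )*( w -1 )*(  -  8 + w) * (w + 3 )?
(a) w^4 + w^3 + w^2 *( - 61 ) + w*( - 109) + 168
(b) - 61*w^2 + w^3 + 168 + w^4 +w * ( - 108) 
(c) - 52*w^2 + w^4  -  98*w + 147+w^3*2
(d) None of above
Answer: a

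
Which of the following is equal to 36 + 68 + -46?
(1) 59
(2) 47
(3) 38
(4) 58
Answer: 4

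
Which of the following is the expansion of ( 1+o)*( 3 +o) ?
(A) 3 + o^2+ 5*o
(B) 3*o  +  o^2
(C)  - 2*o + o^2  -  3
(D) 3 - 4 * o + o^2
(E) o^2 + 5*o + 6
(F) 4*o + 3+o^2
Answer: F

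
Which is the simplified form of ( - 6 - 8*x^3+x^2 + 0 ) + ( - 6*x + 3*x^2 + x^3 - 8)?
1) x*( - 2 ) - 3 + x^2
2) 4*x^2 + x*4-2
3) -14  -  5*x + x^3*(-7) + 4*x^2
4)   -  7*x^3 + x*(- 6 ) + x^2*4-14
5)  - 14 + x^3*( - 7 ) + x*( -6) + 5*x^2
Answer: 4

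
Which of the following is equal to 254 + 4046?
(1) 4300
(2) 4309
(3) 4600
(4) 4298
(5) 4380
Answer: 1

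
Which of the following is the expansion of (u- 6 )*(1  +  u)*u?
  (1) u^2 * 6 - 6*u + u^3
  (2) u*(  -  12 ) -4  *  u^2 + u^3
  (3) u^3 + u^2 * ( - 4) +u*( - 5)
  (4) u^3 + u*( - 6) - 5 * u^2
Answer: 4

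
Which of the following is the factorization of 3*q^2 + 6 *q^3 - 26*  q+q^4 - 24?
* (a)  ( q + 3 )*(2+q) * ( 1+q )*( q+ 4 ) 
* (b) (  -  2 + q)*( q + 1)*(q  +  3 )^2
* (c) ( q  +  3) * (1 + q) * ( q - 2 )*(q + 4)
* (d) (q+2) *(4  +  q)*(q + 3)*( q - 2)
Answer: c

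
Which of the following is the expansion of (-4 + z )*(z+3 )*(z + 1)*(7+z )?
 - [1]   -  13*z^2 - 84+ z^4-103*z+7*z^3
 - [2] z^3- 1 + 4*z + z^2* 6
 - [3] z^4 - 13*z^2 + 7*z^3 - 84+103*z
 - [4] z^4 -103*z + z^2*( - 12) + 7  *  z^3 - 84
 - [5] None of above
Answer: 1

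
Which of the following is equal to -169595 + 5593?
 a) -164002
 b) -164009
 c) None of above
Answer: a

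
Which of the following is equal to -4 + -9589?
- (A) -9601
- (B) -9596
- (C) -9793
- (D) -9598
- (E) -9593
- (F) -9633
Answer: E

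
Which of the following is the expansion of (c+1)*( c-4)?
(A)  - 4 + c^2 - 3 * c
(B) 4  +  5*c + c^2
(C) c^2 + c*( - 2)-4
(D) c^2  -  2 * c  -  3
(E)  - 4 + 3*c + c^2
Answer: A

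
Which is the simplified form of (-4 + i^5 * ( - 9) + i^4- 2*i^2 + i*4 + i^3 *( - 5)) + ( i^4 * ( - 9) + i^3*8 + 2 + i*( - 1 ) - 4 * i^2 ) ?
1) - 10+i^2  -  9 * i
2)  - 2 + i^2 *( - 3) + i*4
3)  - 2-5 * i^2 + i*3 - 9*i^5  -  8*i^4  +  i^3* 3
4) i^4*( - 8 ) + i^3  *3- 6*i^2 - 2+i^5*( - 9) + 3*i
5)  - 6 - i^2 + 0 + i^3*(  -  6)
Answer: 4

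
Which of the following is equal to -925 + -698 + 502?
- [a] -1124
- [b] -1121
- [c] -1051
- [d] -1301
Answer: b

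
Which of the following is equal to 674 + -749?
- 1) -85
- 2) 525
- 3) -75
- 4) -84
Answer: 3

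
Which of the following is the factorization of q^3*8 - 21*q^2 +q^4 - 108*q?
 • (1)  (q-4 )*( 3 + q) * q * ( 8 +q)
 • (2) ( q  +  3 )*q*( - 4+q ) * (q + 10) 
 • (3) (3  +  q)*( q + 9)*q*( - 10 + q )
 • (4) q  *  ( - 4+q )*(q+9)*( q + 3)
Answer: 4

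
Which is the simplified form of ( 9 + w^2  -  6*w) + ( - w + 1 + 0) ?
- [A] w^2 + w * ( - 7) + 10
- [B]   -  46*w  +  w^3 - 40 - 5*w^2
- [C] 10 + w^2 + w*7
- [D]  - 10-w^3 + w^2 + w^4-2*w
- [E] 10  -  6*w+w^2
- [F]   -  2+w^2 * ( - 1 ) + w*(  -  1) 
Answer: A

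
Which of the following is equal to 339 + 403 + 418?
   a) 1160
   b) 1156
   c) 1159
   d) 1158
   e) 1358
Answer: a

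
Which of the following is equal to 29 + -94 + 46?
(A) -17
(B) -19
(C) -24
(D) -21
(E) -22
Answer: B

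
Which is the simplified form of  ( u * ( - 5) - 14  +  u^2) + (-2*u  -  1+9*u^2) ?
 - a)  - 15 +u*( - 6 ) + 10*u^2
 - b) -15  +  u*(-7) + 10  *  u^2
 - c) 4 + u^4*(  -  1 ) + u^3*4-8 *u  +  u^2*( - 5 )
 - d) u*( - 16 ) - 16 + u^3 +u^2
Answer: b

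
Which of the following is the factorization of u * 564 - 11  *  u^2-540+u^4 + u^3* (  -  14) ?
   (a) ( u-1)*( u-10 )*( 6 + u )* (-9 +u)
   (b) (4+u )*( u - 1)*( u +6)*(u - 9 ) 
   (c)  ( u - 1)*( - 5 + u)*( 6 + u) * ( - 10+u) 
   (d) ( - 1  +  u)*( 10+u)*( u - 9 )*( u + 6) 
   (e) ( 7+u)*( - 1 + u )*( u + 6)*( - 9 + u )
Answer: a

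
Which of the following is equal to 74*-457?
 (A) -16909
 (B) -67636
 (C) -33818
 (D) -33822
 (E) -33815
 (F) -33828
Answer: C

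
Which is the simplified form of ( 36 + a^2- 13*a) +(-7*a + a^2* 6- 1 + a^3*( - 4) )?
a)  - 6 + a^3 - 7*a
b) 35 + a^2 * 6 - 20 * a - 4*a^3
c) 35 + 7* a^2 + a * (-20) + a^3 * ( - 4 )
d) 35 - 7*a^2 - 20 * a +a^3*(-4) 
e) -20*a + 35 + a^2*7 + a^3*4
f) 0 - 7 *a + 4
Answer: c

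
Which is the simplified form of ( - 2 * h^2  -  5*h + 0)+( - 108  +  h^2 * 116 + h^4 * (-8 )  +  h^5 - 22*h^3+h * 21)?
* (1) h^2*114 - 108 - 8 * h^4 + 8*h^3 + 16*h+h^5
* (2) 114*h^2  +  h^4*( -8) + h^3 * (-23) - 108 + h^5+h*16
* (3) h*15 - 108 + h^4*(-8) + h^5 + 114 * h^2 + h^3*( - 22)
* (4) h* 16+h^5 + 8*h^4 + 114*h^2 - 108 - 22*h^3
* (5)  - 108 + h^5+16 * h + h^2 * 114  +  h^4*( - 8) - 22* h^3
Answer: 5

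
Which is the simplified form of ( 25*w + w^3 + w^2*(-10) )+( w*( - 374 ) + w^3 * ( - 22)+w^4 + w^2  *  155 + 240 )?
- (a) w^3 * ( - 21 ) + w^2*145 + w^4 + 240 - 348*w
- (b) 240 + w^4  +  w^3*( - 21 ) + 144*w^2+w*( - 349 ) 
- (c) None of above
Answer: c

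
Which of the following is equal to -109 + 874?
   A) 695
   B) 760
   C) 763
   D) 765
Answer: D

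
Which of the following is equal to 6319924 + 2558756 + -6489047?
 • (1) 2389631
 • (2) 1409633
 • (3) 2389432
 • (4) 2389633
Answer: 4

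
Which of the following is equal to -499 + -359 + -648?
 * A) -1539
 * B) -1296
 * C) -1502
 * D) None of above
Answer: D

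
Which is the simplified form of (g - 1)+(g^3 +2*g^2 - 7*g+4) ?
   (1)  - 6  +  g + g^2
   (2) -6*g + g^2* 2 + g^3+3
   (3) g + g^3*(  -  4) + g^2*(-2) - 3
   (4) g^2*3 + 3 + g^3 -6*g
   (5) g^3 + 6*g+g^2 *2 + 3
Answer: 2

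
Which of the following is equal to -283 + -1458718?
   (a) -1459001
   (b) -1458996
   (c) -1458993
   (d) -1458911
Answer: a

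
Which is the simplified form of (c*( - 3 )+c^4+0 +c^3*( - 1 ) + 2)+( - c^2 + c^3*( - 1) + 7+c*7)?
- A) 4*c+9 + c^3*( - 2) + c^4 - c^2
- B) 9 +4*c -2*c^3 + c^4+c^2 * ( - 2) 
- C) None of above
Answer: A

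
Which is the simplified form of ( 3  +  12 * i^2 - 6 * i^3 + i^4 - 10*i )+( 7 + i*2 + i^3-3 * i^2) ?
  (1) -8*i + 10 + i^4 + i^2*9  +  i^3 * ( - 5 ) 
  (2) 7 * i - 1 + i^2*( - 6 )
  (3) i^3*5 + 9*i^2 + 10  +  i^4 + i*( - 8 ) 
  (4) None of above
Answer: 1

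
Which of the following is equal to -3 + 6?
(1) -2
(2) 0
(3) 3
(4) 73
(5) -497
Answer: 3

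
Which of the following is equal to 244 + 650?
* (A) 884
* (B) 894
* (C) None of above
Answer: B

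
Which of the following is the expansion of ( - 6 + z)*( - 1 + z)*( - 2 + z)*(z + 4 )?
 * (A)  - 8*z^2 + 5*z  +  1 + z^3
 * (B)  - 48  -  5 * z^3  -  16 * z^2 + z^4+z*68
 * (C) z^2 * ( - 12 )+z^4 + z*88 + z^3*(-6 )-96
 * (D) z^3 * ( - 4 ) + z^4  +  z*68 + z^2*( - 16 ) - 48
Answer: B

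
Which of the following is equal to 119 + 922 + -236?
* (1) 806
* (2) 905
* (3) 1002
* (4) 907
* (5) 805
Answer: 5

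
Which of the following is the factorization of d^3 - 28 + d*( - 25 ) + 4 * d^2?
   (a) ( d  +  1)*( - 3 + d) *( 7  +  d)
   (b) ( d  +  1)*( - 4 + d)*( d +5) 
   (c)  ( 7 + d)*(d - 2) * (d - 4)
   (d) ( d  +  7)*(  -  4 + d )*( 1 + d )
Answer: d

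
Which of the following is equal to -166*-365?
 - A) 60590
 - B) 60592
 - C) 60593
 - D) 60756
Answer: A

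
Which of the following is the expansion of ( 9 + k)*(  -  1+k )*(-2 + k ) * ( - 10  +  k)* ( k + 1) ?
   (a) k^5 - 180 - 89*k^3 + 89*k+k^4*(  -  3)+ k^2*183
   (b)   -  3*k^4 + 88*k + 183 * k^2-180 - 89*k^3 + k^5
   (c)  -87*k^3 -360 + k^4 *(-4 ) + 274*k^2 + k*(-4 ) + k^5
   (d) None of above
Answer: b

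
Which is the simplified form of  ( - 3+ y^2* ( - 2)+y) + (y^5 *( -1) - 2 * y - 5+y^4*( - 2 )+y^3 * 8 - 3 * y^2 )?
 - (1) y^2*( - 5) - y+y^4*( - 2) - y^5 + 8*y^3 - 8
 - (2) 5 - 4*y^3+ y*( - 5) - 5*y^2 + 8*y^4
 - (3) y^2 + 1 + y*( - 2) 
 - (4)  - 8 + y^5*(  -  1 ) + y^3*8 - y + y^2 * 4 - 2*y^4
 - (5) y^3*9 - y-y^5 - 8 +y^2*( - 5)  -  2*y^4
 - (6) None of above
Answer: 1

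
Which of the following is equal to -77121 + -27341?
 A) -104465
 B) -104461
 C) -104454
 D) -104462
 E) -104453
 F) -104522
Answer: D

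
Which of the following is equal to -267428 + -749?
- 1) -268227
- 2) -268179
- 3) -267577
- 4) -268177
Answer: 4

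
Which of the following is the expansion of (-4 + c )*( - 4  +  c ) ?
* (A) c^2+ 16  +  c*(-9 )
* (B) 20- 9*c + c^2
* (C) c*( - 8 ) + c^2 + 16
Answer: C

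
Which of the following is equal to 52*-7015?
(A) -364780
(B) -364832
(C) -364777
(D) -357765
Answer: A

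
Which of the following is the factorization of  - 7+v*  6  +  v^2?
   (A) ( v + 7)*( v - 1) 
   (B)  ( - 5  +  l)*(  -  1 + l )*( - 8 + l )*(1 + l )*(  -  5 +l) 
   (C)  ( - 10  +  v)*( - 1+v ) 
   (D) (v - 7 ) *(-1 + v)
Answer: A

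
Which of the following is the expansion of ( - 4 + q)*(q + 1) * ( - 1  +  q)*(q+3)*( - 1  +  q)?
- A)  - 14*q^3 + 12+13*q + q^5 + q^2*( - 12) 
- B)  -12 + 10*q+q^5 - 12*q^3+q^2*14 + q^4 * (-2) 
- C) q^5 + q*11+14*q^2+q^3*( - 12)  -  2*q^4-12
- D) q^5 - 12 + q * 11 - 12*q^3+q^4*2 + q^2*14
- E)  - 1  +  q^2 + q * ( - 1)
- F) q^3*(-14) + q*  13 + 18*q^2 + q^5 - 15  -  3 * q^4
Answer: C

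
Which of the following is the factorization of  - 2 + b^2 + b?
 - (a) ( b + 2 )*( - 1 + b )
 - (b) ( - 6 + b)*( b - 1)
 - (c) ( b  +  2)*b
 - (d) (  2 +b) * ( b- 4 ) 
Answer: a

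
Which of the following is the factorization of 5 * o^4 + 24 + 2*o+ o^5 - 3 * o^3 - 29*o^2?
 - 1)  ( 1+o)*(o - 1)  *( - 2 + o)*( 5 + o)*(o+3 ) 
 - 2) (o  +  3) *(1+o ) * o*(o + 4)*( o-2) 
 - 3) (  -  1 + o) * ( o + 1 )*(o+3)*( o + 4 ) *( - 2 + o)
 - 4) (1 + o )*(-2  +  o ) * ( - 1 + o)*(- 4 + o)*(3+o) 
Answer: 3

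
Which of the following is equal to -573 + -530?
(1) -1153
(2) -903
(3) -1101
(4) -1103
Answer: 4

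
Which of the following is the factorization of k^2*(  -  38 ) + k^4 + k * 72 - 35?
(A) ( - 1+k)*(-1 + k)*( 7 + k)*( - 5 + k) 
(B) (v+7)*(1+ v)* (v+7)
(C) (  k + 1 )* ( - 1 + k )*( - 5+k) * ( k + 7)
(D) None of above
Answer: A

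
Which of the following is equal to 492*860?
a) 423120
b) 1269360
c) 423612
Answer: a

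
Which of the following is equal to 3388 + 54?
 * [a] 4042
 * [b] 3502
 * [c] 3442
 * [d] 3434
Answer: c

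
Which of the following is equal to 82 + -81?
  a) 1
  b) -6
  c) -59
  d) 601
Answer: a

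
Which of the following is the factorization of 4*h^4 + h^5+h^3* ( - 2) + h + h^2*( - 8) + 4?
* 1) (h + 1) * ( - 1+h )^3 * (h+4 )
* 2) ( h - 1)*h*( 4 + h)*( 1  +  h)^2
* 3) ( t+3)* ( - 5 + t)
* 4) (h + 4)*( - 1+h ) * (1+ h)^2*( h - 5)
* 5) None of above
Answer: 5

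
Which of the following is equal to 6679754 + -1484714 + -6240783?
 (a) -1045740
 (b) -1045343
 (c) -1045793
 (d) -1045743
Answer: d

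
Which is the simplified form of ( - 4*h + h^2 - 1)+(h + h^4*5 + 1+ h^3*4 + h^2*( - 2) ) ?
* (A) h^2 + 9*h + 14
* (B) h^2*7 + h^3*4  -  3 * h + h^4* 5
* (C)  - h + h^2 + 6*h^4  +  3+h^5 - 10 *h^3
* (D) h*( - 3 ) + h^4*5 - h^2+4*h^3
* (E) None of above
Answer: D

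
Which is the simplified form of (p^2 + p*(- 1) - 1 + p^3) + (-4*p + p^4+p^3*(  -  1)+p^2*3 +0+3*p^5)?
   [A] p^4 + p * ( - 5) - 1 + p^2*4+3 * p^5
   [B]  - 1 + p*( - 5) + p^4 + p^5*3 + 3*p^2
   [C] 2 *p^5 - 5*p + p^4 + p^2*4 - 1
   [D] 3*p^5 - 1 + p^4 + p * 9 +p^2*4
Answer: A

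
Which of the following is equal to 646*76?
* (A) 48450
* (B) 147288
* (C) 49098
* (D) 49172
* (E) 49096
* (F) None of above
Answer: E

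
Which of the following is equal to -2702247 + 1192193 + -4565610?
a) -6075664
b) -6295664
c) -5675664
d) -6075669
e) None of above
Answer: a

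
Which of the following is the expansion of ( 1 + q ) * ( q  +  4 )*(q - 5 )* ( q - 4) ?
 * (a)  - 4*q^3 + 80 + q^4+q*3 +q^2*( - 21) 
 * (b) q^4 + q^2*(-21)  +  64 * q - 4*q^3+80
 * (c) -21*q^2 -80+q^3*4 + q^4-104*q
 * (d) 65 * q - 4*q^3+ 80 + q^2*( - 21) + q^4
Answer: b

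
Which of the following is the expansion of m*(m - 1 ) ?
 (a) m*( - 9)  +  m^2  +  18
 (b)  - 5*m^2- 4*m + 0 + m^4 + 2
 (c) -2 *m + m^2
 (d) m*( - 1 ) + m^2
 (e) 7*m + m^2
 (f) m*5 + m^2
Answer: d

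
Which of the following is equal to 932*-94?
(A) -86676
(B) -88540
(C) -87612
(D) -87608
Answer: D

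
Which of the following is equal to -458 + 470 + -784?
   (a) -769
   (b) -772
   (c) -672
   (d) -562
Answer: b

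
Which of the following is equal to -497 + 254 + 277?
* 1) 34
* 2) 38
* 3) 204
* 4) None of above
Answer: 1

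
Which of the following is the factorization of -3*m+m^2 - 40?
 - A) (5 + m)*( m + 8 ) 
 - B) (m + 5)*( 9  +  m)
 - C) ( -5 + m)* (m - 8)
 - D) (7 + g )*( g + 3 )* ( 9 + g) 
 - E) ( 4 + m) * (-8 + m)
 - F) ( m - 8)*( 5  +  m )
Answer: F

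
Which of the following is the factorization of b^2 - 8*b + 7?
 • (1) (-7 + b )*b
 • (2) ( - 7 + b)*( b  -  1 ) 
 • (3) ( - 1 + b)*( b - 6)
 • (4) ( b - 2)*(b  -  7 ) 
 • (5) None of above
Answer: 2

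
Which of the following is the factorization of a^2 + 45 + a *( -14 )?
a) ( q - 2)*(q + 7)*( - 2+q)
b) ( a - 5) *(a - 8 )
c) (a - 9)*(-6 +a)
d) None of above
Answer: d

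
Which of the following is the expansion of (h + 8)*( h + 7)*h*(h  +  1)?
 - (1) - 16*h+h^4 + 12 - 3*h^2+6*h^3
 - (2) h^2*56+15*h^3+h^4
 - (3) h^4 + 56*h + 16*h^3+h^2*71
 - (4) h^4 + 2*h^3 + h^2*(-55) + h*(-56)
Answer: 3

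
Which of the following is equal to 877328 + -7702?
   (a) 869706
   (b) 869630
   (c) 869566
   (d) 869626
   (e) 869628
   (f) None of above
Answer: d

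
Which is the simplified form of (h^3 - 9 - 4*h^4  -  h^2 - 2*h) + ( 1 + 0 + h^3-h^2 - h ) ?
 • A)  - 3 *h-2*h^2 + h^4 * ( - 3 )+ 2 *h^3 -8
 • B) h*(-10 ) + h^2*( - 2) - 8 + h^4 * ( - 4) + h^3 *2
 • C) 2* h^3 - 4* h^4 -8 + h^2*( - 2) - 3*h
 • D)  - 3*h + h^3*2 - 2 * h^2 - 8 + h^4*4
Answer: C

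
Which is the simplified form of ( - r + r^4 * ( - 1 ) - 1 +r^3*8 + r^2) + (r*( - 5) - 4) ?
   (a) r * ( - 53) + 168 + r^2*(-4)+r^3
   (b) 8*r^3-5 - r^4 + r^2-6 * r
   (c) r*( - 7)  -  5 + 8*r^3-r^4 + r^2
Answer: b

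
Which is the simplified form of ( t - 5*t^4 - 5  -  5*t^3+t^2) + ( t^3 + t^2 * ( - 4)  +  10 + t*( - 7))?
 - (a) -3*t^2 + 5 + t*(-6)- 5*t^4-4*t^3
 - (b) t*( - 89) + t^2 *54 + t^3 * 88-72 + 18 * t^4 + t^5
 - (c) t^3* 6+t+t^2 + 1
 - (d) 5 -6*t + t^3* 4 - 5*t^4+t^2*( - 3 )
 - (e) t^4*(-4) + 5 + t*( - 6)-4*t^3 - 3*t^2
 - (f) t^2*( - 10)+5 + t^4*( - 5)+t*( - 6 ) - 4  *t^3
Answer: a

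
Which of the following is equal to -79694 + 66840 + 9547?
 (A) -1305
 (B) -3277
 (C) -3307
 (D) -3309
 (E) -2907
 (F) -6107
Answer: C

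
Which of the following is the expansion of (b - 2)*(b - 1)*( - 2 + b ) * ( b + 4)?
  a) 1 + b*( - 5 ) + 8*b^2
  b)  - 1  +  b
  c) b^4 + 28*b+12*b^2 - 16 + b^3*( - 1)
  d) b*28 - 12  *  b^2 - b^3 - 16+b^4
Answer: d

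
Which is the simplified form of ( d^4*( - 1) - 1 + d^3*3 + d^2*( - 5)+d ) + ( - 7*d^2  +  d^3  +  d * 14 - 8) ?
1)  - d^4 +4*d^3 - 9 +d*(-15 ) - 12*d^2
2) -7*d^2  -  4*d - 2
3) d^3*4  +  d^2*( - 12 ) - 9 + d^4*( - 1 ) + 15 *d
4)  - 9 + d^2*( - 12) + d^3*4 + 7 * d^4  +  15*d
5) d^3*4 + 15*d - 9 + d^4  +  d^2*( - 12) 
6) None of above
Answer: 3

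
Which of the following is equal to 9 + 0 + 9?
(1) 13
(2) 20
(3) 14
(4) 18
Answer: 4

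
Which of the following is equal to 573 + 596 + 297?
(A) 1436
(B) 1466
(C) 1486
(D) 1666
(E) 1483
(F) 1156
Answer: B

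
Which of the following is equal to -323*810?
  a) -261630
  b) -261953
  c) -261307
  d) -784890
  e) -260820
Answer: a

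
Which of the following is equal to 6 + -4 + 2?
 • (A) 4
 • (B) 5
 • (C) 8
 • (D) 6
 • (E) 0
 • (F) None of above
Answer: A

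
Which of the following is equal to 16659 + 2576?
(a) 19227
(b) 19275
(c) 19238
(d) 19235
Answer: d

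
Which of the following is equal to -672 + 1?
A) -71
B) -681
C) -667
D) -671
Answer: D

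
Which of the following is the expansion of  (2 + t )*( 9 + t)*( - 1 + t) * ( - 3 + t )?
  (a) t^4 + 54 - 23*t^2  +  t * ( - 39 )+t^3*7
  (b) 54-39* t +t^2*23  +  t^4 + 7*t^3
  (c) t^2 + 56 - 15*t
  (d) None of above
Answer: a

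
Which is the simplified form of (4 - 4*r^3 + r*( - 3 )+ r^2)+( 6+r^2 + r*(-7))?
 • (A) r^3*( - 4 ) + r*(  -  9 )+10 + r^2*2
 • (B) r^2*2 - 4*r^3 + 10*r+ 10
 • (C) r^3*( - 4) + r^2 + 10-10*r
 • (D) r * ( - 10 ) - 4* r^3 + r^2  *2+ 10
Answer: D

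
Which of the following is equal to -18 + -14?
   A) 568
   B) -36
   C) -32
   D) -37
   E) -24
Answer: C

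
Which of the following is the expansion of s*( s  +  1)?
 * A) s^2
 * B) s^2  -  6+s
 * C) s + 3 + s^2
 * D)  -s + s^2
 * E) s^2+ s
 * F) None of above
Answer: E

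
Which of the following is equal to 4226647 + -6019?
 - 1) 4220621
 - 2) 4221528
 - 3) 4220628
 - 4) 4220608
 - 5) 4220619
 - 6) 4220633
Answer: 3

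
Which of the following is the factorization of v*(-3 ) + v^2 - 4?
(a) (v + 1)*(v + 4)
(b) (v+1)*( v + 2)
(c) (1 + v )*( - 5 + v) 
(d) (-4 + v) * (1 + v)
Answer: d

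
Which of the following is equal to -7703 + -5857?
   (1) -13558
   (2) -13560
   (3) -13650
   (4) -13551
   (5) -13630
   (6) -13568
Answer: 2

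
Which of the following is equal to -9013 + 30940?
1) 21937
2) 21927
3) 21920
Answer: 2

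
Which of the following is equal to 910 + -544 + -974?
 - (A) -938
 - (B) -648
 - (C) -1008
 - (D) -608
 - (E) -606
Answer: D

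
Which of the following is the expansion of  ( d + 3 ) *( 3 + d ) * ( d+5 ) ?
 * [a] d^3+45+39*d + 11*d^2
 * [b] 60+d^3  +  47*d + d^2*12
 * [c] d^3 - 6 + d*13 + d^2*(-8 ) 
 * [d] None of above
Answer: a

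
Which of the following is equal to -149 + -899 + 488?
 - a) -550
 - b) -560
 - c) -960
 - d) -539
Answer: b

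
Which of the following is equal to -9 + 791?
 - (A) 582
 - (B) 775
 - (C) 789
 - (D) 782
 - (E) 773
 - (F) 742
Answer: D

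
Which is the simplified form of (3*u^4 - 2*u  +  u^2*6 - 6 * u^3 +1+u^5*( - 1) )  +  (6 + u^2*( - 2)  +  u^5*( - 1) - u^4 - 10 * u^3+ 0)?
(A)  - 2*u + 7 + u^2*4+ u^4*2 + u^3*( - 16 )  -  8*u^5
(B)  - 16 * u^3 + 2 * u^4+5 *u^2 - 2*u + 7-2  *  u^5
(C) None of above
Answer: C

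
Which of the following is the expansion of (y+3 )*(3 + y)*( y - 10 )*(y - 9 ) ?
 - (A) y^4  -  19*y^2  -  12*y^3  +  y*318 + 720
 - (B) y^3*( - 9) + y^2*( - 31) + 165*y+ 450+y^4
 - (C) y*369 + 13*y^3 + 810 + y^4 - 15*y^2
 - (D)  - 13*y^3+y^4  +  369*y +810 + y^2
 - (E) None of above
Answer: E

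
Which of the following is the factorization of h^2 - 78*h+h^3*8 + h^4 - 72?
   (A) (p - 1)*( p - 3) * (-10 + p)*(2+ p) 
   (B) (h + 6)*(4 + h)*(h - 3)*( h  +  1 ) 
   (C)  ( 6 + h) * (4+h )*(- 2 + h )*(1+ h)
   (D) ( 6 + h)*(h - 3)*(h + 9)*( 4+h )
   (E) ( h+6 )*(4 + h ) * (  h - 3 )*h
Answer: B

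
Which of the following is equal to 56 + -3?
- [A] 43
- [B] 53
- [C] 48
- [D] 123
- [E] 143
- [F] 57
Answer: B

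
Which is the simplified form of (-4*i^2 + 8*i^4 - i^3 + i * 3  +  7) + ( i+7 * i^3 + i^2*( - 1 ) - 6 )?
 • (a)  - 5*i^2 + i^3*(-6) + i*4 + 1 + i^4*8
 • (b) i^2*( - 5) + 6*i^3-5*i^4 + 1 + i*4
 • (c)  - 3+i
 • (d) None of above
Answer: d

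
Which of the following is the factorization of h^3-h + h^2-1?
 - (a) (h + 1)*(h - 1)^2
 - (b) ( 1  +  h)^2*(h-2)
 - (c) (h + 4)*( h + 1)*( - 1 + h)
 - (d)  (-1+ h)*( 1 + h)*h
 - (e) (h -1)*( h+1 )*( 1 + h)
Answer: e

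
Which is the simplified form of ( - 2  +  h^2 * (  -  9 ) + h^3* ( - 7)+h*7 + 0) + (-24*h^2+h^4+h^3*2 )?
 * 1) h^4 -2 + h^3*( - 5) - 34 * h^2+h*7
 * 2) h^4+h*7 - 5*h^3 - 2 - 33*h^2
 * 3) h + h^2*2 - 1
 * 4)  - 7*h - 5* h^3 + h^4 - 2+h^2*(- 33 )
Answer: 2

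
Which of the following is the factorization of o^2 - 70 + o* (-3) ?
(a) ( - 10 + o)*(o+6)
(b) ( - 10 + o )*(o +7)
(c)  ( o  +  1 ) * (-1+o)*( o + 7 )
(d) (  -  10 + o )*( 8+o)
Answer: b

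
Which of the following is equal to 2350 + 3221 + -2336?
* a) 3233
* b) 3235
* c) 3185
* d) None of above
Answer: b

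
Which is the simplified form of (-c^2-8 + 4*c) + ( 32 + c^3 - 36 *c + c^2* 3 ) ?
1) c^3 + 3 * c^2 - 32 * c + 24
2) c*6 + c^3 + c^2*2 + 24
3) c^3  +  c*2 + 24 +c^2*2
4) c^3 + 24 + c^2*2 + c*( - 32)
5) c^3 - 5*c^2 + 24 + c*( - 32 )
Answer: 4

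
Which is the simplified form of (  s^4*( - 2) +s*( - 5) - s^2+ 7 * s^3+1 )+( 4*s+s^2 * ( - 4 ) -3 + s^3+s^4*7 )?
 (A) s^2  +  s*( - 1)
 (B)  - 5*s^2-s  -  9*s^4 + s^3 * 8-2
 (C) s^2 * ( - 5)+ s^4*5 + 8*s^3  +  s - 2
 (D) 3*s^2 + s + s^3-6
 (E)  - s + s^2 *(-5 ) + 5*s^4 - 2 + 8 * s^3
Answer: E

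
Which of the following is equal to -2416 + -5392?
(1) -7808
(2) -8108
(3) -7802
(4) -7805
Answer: 1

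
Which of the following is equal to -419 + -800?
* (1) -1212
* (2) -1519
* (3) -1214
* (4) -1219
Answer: 4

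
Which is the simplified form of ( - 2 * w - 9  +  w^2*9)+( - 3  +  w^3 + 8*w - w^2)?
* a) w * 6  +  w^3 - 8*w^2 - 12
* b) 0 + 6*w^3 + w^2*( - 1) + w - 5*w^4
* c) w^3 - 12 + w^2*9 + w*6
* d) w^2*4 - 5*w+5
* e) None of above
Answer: e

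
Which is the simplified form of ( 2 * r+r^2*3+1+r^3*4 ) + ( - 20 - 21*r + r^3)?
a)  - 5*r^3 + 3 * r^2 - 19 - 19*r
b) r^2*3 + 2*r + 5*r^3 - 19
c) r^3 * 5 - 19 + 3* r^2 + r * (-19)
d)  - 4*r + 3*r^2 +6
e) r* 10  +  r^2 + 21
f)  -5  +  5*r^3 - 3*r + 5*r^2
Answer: c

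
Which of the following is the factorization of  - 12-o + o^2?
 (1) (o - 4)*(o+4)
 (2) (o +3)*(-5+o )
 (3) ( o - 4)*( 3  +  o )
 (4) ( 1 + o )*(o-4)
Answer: 3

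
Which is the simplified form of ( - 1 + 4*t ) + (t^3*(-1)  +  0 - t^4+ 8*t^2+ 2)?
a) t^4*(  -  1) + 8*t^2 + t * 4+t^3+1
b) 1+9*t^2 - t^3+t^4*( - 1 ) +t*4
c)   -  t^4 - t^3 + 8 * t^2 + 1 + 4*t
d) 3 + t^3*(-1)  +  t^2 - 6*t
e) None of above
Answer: c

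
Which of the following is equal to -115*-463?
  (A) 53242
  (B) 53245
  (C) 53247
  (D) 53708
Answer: B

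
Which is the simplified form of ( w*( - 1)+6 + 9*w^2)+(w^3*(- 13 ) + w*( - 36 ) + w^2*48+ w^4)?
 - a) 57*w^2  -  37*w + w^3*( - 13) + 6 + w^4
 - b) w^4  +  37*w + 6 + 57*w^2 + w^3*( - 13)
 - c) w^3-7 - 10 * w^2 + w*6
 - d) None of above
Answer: a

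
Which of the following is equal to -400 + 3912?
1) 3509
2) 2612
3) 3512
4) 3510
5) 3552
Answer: 3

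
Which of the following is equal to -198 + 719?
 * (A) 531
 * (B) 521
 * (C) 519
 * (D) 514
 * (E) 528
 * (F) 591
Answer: B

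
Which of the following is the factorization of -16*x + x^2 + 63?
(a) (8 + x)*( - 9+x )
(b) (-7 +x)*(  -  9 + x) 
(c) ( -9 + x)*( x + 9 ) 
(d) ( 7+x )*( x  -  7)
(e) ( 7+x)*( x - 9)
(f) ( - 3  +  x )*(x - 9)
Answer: b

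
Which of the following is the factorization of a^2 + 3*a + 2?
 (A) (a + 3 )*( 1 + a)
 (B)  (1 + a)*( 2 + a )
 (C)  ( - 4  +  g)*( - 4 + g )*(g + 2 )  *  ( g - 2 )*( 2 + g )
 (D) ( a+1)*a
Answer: B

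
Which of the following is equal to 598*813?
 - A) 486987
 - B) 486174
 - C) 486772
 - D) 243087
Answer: B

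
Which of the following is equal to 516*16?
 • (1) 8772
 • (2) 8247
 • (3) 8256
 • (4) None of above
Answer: 3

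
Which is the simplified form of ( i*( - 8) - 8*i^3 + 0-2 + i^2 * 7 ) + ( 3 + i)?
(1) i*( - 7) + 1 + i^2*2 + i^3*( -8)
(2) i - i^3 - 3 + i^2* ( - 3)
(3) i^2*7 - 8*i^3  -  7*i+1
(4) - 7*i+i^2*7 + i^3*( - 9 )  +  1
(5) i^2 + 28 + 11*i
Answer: 3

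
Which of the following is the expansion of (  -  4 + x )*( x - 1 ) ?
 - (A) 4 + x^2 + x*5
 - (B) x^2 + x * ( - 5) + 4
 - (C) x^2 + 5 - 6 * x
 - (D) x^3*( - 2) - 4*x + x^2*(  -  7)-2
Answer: B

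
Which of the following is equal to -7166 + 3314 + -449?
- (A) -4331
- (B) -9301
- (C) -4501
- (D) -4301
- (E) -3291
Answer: D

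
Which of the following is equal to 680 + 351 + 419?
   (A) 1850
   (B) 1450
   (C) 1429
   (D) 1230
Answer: B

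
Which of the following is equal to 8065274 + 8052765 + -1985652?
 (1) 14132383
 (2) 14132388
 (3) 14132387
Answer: 3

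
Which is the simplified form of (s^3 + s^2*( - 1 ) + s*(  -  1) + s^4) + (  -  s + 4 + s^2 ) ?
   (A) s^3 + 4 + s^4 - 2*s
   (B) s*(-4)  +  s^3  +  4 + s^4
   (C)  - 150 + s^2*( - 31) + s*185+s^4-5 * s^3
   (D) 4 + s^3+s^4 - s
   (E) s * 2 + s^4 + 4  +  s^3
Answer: A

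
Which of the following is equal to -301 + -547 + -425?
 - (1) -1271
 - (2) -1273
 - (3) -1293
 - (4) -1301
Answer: 2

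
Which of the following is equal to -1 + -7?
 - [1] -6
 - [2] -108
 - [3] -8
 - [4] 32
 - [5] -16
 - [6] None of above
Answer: 3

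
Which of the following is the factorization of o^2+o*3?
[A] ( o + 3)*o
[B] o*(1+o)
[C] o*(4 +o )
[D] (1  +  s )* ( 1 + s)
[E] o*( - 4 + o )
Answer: A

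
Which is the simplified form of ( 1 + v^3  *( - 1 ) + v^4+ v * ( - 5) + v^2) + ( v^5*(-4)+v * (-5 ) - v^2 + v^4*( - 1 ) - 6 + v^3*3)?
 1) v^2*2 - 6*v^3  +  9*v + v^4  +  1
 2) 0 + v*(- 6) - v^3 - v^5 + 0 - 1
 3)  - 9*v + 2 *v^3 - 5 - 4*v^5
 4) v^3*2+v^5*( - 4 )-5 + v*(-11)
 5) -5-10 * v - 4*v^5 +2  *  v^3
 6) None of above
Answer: 5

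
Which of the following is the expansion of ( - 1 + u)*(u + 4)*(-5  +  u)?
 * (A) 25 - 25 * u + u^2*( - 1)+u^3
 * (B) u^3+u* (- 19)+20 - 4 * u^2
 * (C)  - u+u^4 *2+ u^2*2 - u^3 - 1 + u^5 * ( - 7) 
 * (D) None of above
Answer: D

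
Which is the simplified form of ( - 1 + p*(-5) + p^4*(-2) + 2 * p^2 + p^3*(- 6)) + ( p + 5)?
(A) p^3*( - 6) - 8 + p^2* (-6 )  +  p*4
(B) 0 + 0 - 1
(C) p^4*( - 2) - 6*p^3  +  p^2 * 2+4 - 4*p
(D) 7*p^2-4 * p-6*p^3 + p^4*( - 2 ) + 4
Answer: C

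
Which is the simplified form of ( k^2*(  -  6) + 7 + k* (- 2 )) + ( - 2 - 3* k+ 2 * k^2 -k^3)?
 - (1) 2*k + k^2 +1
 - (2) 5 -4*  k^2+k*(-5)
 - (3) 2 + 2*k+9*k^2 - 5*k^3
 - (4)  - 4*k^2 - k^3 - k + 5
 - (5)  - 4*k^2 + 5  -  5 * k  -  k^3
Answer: 5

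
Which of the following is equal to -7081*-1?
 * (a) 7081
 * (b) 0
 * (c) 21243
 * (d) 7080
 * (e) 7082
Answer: a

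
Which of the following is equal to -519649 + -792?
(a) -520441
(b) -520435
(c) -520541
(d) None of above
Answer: a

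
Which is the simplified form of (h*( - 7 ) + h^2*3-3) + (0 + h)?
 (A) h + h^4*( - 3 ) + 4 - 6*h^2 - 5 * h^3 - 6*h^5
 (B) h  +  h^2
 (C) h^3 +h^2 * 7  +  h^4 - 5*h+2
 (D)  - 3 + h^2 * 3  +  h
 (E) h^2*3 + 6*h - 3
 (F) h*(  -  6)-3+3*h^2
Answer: F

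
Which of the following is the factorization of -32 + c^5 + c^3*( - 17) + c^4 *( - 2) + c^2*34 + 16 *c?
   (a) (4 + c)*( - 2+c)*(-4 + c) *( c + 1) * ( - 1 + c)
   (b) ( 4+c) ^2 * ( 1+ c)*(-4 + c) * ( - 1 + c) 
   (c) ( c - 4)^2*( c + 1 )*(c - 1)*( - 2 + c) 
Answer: a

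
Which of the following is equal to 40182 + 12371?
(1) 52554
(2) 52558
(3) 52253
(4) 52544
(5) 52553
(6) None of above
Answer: 5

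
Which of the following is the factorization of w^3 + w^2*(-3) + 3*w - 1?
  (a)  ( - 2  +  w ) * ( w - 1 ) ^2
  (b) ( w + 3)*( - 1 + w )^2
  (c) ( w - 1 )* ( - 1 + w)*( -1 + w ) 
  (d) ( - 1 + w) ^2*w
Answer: c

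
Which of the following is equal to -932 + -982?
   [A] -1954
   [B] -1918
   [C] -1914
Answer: C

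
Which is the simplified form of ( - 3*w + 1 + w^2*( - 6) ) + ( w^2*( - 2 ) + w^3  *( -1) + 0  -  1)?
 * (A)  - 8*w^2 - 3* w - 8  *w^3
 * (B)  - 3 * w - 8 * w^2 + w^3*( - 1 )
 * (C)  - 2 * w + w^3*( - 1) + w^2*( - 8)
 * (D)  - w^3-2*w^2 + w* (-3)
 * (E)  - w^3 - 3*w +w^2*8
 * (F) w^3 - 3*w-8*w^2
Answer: B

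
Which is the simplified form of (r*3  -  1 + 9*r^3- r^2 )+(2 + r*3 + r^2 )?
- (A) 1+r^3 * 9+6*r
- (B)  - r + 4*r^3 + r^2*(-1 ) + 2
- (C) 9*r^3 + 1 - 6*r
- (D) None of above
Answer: A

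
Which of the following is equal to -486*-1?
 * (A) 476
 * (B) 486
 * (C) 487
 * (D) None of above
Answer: B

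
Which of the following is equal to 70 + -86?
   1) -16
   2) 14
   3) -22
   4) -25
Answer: 1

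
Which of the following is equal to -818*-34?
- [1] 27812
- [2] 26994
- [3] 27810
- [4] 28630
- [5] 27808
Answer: 1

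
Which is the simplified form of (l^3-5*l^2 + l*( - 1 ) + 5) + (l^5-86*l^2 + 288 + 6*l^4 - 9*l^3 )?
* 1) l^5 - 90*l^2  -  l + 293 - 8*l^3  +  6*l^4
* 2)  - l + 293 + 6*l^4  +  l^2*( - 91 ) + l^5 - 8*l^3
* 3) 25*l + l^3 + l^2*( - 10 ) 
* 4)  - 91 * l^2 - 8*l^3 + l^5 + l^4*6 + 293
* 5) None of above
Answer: 2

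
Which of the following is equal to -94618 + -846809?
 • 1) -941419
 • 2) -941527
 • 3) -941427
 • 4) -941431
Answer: 3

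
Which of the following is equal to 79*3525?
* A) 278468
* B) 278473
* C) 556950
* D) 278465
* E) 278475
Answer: E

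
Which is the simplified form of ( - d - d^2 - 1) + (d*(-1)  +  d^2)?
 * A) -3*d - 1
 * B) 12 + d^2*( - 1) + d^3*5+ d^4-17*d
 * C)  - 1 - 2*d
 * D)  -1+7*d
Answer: C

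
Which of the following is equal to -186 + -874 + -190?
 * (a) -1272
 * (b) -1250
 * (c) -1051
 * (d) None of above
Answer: b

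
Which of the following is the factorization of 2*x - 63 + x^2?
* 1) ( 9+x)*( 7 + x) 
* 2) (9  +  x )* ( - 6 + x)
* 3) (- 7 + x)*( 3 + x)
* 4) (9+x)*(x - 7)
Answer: 4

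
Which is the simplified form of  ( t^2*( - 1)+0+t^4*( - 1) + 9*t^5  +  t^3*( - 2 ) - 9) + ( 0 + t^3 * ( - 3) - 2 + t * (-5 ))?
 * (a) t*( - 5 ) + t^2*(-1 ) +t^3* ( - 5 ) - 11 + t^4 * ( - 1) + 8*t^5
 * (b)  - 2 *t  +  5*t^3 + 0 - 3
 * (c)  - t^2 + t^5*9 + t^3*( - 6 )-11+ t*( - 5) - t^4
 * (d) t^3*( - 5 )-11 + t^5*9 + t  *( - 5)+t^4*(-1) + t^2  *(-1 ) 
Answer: d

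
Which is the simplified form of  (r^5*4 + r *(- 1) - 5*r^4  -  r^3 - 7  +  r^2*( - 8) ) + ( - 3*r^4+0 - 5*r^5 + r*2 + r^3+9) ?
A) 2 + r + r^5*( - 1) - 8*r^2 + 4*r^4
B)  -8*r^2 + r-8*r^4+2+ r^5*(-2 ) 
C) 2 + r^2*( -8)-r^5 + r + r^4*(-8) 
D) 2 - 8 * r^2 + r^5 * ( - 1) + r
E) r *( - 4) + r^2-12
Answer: C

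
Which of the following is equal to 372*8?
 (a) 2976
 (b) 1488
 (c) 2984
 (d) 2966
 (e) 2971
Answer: a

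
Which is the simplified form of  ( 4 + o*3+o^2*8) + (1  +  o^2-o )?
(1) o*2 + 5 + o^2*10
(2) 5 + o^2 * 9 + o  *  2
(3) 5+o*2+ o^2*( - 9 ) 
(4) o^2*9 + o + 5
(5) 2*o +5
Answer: 2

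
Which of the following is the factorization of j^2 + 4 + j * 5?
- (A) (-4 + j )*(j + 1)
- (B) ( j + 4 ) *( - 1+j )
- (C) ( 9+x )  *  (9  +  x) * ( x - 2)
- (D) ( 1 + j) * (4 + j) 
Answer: D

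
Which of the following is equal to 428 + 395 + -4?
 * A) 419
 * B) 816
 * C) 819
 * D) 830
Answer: C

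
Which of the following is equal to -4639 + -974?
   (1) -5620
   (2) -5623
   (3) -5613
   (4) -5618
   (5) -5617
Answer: 3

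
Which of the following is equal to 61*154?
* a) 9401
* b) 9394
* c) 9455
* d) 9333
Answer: b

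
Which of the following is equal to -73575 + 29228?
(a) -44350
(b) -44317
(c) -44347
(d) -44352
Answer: c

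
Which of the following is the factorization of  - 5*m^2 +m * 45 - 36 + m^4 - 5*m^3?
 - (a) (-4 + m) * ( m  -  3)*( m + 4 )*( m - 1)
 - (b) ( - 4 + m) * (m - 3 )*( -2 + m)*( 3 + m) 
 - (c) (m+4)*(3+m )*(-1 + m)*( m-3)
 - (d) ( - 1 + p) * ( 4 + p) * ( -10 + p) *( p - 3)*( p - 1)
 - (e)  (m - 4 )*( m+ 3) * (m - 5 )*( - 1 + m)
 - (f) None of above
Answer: f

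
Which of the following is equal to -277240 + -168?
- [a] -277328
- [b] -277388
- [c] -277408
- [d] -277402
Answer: c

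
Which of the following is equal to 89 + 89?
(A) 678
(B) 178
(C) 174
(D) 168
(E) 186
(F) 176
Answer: B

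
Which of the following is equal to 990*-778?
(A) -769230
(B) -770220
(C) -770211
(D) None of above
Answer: B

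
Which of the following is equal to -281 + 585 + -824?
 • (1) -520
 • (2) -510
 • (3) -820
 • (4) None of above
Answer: 1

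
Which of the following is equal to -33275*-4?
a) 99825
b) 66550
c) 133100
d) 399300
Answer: c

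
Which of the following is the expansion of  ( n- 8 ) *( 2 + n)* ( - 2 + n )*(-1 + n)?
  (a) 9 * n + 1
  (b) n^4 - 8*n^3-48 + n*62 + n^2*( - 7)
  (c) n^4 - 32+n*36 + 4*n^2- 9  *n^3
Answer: c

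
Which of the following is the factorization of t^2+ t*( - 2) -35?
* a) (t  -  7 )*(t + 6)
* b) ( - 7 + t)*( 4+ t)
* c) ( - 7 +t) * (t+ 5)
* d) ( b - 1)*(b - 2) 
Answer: c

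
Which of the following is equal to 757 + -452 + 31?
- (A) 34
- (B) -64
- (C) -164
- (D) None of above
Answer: D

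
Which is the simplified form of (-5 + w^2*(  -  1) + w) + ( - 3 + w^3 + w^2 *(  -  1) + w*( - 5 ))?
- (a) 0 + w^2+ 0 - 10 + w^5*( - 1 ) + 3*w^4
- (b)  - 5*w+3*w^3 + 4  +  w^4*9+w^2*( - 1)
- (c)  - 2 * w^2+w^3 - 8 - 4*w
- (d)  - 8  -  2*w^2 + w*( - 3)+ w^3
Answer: c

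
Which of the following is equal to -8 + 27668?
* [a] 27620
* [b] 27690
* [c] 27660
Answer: c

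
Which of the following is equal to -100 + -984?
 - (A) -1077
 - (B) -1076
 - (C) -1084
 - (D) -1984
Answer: C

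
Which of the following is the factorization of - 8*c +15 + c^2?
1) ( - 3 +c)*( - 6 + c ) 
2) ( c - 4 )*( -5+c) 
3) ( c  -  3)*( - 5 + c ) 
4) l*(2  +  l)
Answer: 3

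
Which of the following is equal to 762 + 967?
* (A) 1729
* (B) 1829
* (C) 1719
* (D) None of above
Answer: A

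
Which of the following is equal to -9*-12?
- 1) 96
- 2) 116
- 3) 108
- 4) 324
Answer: 3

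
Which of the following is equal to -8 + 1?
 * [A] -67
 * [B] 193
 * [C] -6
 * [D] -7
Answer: D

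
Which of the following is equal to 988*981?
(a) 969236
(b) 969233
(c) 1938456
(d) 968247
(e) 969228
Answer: e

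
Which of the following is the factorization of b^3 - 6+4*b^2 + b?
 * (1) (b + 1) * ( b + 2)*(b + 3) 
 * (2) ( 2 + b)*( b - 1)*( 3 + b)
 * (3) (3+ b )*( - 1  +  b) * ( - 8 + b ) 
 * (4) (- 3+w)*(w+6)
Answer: 2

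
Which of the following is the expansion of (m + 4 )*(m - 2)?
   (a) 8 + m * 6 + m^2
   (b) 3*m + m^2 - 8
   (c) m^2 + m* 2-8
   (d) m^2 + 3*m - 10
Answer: c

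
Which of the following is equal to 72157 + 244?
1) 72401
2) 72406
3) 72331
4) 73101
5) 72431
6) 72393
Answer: 1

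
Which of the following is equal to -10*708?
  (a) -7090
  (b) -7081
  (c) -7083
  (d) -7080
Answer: d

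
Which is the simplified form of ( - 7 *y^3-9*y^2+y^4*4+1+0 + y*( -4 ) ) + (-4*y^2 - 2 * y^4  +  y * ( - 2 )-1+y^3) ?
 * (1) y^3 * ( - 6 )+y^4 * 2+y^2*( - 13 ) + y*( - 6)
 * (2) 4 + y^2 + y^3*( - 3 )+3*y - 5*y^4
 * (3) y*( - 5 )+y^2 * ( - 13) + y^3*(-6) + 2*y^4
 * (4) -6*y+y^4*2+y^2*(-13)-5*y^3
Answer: 1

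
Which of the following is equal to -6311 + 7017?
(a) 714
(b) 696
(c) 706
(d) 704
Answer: c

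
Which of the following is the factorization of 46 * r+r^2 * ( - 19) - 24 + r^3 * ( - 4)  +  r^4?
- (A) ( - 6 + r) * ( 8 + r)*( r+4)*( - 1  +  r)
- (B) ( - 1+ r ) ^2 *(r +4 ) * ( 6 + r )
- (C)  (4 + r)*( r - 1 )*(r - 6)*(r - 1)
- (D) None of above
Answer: C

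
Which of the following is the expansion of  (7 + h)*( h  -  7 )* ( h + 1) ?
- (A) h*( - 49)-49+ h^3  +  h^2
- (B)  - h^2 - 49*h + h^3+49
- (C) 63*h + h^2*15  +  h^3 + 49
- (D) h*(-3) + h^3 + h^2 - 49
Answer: A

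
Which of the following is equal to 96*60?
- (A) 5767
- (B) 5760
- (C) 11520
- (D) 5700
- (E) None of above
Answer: B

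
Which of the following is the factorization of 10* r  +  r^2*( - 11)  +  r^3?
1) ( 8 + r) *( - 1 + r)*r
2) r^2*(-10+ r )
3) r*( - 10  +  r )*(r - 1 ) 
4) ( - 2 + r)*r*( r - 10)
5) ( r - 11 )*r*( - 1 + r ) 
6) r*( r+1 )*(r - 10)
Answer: 3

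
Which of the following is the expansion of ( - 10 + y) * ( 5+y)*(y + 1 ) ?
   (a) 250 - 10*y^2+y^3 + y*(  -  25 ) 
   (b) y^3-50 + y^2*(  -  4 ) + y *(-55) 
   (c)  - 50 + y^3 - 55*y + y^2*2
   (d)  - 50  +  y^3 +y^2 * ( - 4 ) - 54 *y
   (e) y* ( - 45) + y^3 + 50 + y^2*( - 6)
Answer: b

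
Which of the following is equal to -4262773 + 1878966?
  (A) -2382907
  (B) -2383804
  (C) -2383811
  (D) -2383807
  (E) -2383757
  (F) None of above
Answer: D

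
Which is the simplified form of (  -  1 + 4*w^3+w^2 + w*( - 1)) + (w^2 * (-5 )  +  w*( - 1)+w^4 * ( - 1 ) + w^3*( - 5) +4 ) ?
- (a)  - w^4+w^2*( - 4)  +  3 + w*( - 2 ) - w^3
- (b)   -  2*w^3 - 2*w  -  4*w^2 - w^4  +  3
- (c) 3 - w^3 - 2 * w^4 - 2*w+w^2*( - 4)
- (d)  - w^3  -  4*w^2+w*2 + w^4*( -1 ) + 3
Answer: a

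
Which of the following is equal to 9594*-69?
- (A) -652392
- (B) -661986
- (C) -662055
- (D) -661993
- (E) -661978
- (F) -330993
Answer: B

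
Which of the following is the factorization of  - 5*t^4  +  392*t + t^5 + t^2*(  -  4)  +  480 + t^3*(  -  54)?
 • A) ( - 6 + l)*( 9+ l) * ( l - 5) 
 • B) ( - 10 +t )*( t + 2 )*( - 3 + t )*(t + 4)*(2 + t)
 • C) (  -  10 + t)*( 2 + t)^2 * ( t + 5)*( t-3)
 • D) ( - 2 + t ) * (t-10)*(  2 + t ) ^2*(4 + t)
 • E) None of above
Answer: B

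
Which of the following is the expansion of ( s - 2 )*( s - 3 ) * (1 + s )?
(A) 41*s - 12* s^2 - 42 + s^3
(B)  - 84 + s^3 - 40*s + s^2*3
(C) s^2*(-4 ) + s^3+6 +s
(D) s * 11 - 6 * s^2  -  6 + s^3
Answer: C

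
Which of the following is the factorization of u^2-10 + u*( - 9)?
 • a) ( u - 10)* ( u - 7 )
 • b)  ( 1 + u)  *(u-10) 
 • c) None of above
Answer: b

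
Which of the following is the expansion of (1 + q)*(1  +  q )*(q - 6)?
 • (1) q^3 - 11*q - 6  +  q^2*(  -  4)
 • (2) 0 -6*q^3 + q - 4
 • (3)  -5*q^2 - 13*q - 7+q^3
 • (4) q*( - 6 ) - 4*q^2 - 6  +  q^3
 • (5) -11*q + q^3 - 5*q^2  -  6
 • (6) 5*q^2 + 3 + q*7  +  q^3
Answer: 1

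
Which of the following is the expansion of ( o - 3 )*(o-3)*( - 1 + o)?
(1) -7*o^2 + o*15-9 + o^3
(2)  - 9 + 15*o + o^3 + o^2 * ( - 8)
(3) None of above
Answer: 1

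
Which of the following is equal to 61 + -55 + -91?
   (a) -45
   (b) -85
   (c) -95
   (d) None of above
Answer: b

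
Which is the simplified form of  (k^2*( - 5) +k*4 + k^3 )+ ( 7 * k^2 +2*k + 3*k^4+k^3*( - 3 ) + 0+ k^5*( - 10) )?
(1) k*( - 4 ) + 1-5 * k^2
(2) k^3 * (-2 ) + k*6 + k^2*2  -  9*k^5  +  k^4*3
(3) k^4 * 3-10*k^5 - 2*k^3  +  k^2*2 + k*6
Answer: 3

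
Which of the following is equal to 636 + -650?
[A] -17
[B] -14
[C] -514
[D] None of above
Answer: B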